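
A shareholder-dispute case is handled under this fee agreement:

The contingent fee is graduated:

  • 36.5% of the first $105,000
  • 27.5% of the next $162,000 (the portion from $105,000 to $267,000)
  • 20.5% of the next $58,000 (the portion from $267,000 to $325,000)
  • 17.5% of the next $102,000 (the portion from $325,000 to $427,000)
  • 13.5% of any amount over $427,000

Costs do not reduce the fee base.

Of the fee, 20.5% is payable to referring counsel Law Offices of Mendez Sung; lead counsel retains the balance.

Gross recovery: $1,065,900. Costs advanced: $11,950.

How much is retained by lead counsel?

$158,098.87

Fee base is the gross recovery, $1,065,900; costs are reimbursed separately.
First $105,000 at 36.5% = $38,325.00
Next $162,000 at 27.5% = $44,550.00
Next $58,000 at 20.5% = $11,890.00
Next $102,000 at 17.5% = $17,850.00
Remaining $638,900 at 13.5% = $86,251.50
Fee: $38,325.00 + $44,550.00 + $11,890.00 + $17,850.00 + $86,251.50 = $198,866.50
Referral share: 20.5% of $198,866.50 = $40,767.63; lead counsel retains $198,866.50 − $40,767.63 = $158,098.87.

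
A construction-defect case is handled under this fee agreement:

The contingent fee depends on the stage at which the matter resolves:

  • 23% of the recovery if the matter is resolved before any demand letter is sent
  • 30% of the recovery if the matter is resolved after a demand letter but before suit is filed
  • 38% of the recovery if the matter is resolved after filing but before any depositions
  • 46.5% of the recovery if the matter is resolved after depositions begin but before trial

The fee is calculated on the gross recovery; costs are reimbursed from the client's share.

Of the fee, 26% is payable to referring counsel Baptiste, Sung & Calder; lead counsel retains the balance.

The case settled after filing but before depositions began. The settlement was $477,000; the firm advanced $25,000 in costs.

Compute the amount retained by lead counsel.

Fee base is the gross recovery, $477,000; costs are reimbursed separately.
The matter settled after filing but before depositions began, so the 38% rate applies.
$477,000 × 38% = $181,260.00
Referral share: 26% of $181,260.00 = $47,127.60; lead counsel retains $181,260.00 − $47,127.60 = $134,132.40.

$134,132.40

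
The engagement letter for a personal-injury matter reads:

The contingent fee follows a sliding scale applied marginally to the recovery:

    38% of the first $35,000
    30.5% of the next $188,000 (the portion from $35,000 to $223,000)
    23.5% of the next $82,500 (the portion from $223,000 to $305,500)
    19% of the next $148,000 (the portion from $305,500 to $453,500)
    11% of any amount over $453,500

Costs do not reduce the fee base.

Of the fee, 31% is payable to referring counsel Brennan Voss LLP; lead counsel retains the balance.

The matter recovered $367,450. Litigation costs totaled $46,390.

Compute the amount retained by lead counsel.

$70,240.62

Fee base is the gross recovery, $367,450; costs are reimbursed separately.
First $35,000 at 38% = $13,300.00
Next $188,000 at 30.5% = $57,340.00
Next $82,500 at 23.5% = $19,387.50
Remaining $61,950 at 19% = $11,770.50
Fee: $13,300.00 + $57,340.00 + $19,387.50 + $11,770.50 = $101,798.00
Referral share: 31% of $101,798.00 = $31,557.38; lead counsel retains $101,798.00 − $31,557.38 = $70,240.62.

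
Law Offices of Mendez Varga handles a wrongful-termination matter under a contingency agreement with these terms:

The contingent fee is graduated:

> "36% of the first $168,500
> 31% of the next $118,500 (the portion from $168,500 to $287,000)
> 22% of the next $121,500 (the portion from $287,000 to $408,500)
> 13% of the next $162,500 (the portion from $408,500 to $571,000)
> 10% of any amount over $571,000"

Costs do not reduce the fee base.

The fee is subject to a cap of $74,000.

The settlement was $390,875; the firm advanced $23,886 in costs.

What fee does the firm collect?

Fee base is the gross recovery, $390,875; costs are reimbursed separately.
First $168,500 at 36% = $60,660.00
Next $118,500 at 31% = $36,735.00
Remaining $103,875 at 22% = $22,852.50
Fee: $60,660.00 + $36,735.00 + $22,852.50 = $120,247.50
$120,247.50 exceeds the $74,000 cap, so the fee is capped at $74,000.00.

$74,000.00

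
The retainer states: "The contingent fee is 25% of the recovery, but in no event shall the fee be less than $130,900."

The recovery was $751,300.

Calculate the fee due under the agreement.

$187,825.00

25% of $751,300 = $187,825.00
That exceeds the $130,900 minimum.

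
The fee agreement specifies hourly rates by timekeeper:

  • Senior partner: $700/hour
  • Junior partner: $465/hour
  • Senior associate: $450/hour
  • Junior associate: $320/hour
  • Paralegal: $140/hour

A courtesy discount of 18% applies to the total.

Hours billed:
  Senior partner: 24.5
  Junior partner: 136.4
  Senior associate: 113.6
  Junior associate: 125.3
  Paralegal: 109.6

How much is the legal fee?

Senior partner: 24.5 × $700 = $17,150.00
Junior partner: 136.4 × $465 = $63,426.00
Senior associate: 113.6 × $450 = $51,120.00
Junior associate: 125.3 × $320 = $40,096.00
Paralegal: 109.6 × $140 = $15,344.00
Subtotal: $187,136.00
Less 18% discount: −$33,684.48
Total: $187,136.00 − $33,684.48 = $153,451.52

$153,451.52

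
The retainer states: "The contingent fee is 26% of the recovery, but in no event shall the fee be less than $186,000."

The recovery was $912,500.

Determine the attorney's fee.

26% of $912,500 = $237,250.00
That exceeds the $186,000 minimum.

$237,250.00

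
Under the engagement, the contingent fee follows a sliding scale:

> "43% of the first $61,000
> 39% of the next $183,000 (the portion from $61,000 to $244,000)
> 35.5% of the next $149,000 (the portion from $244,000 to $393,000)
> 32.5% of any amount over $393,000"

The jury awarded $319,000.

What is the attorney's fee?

First $61,000 at 43% = $26,230.00
Next $183,000 at 39% = $71,370.00
Remaining $75,000 at 35.5% = $26,625.00
Fee: $26,230.00 + $71,370.00 + $26,625.00 = $124,225.00

$124,225.00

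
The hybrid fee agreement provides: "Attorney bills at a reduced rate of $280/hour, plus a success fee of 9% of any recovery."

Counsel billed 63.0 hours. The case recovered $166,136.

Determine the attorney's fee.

$32,592.24

Hourly: 63.0 × $280 = $17,640.00
Success fee: 9% of $166,136 = $14,952.24
Total: $17,640.00 + $14,952.24 = $32,592.24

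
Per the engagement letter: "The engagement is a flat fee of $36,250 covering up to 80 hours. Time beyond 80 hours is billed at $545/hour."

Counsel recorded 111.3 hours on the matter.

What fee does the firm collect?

Flat fee: $36,250.00
Excess hours: 111.3 − 80 = 31.3
Overrun: 31.3 × $545 = $17,058.50
Total: $36,250.00 + $17,058.50 = $53,308.50

$53,308.50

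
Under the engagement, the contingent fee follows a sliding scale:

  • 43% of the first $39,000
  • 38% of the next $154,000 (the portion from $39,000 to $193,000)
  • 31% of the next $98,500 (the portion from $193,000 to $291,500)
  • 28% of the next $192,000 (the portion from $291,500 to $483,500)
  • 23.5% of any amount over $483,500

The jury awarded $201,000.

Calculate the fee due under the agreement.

$77,770.00

First $39,000 at 43% = $16,770.00
Next $154,000 at 38% = $58,520.00
Remaining $8,000 at 31% = $2,480.00
Fee: $16,770.00 + $58,520.00 + $2,480.00 = $77,770.00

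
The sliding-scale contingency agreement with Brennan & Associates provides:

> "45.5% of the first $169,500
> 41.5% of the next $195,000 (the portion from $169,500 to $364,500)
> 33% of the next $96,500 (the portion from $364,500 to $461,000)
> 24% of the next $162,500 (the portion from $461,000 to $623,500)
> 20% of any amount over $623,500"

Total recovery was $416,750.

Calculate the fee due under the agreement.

First $169,500 at 45.5% = $77,122.50
Next $195,000 at 41.5% = $80,925.00
Remaining $52,250 at 33% = $17,242.50
Fee: $77,122.50 + $80,925.00 + $17,242.50 = $175,290.00

$175,290.00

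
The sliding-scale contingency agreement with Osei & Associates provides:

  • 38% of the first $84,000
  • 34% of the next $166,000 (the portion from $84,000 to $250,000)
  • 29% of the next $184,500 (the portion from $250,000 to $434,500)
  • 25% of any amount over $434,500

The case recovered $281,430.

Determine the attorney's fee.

First $84,000 at 38% = $31,920.00
Next $166,000 at 34% = $56,440.00
Remaining $31,430 at 29% = $9,114.70
Fee: $31,920.00 + $56,440.00 + $9,114.70 = $97,474.70

$97,474.70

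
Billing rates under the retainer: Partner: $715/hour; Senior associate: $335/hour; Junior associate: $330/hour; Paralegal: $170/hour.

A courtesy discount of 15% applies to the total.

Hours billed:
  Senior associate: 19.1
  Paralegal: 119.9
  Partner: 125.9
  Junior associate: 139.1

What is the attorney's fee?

$138,297.55

Partner: 125.9 × $715 = $90,018.50
Senior associate: 19.1 × $335 = $6,398.50
Junior associate: 139.1 × $330 = $45,903.00
Paralegal: 119.9 × $170 = $20,383.00
Subtotal: $162,703.00
Less 15% discount: −$24,405.45
Total: $162,703.00 − $24,405.45 = $138,297.55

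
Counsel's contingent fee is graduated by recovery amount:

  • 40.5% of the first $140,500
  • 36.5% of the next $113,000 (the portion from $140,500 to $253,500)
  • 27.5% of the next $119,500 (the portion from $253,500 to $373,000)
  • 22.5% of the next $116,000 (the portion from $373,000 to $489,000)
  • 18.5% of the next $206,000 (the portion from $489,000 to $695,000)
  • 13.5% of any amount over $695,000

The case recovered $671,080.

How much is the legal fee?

$190,794.80

First $140,500 at 40.5% = $56,902.50
Next $113,000 at 36.5% = $41,245.00
Next $119,500 at 27.5% = $32,862.50
Next $116,000 at 22.5% = $26,100.00
Remaining $182,080 at 18.5% = $33,684.80
Fee: $56,902.50 + $41,245.00 + $32,862.50 + $26,100.00 + $33,684.80 = $190,794.80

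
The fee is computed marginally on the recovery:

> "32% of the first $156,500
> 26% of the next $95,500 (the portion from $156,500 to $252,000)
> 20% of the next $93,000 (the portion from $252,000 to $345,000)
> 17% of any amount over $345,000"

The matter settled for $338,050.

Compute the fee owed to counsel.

First $156,500 at 32% = $50,080.00
Next $95,500 at 26% = $24,830.00
Remaining $86,050 at 20% = $17,210.00
Fee: $50,080.00 + $24,830.00 + $17,210.00 = $92,120.00

$92,120.00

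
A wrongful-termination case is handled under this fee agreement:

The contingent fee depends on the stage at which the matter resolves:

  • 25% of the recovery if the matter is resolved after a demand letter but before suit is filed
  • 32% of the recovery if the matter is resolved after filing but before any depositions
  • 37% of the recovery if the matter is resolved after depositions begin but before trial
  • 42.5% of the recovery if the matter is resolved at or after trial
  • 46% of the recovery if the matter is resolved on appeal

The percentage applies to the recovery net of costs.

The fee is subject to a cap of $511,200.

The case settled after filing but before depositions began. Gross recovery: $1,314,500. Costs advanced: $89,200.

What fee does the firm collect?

Fee base (net of costs): $1,314,500 − $89,200 = $1,225,300
The matter settled after filing but before depositions began, so the 32% rate applies.
$1,225,300 × 32% = $392,096.00
$392,096.00 is under the $511,200 cap.

$392,096.00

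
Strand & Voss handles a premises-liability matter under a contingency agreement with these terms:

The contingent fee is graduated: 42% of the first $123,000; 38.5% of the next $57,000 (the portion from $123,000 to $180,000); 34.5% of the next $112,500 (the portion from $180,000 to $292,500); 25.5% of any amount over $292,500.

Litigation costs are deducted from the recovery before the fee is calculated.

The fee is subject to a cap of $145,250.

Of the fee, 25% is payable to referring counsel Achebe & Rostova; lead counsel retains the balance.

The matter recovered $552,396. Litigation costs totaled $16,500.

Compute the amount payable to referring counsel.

$36,312.50

Fee base (net of costs): $552,396 − $16,500 = $535,896
First $123,000 at 42% = $51,660.00
Next $57,000 at 38.5% = $21,945.00
Next $112,500 at 34.5% = $38,812.50
Remaining $243,396 at 25.5% = $62,065.98
Fee: $51,660.00 + $21,945.00 + $38,812.50 + $62,065.98 = $174,483.48
$174,483.48 exceeds the $145,250 cap, so the fee is capped at $145,250.00.
Referral share: 25% of $145,250.00 = $36,312.50; lead counsel retains $145,250.00 − $36,312.50 = $108,937.50.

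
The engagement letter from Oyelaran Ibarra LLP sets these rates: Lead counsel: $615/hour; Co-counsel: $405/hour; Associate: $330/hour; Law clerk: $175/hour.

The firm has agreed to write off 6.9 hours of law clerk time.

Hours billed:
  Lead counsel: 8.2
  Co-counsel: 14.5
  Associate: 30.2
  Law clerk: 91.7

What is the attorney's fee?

$35,721.50

Lead counsel: 8.2 × $615 = $5,043.00
Co-counsel: 14.5 × $405 = $5,872.50
Associate: 30.2 × $330 = $9,966.00
Law clerk: 91.7 × $175 = $16,047.50
Subtotal: $36,929.00
Write-off: 6.9 × $175 = $1,207.50
Total: $36,929.00 − $1,207.50 = $35,721.50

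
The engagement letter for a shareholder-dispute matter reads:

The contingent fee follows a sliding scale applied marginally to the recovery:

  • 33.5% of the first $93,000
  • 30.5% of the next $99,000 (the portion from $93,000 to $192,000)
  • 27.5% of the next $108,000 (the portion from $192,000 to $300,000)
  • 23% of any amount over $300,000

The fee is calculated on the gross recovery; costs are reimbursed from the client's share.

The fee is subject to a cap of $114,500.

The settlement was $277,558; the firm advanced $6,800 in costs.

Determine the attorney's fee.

Fee base is the gross recovery, $277,558; costs are reimbursed separately.
First $93,000 at 33.5% = $31,155.00
Next $99,000 at 30.5% = $30,195.00
Remaining $85,558 at 27.5% = $23,528.45
Fee: $31,155.00 + $30,195.00 + $23,528.45 = $84,878.45
$84,878.45 is under the $114,500 cap.

$84,878.45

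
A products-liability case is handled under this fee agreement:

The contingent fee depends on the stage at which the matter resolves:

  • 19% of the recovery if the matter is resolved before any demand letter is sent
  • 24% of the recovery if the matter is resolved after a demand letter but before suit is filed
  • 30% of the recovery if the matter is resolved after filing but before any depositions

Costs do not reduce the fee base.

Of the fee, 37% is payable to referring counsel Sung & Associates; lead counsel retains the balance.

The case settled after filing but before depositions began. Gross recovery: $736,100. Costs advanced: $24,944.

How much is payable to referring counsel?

$81,707.10

Fee base is the gross recovery, $736,100; costs are reimbursed separately.
The matter settled after filing but before depositions began, so the 30% rate applies.
$736,100 × 30% = $220,830.00
Referral share: 37% of $220,830.00 = $81,707.10; lead counsel retains $220,830.00 − $81,707.10 = $139,122.90.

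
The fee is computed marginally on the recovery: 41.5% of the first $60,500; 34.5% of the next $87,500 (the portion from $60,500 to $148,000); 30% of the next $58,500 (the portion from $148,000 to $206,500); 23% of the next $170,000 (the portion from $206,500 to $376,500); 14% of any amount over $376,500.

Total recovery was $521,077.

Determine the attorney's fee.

$132,185.78

First $60,500 at 41.5% = $25,107.50
Next $87,500 at 34.5% = $30,187.50
Next $58,500 at 30% = $17,550.00
Next $170,000 at 23% = $39,100.00
Remaining $144,577 at 14% = $20,240.78
Fee: $25,107.50 + $30,187.50 + $17,550.00 + $39,100.00 + $20,240.78 = $132,185.78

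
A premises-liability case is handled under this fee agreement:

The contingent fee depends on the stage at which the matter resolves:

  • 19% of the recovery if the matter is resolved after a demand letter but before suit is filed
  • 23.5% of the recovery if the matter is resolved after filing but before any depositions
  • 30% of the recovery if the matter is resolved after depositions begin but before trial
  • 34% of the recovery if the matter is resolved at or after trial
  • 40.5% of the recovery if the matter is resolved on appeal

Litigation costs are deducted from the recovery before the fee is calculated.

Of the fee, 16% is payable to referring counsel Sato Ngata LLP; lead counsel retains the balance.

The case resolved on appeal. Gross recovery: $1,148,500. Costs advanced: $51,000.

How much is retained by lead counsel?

Fee base (net of costs): $1,148,500 − $51,000 = $1,097,500
The matter resolved on appeal, so the 40.5% rate applies.
$1,097,500 × 40.5% = $444,487.50
Referral share: 16% of $444,487.50 = $71,118.00; lead counsel retains $444,487.50 − $71,118.00 = $373,369.50.

$373,369.50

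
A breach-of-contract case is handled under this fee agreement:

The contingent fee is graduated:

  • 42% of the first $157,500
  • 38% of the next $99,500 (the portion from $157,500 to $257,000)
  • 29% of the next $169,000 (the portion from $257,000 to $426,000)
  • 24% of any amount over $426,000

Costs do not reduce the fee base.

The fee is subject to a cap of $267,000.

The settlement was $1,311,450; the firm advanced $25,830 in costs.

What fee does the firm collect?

$267,000.00

Fee base is the gross recovery, $1,311,450; costs are reimbursed separately.
First $157,500 at 42% = $66,150.00
Next $99,500 at 38% = $37,810.00
Next $169,000 at 29% = $49,010.00
Remaining $885,450 at 24% = $212,508.00
Fee: $66,150.00 + $37,810.00 + $49,010.00 + $212,508.00 = $365,478.00
$365,478.00 exceeds the $267,000 cap, so the fee is capped at $267,000.00.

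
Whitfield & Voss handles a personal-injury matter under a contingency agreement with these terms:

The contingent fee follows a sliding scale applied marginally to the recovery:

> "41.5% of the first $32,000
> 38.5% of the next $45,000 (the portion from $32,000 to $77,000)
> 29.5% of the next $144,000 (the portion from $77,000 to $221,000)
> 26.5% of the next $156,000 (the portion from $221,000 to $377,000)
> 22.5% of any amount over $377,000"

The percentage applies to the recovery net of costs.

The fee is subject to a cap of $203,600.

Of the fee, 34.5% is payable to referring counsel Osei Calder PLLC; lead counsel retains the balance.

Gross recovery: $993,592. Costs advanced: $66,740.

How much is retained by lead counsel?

$133,358.00

Fee base (net of costs): $993,592 − $66,740 = $926,852
First $32,000 at 41.5% = $13,280.00
Next $45,000 at 38.5% = $17,325.00
Next $144,000 at 29.5% = $42,480.00
Next $156,000 at 26.5% = $41,340.00
Remaining $549,852 at 22.5% = $123,716.70
Fee: $13,280.00 + $17,325.00 + $42,480.00 + $41,340.00 + $123,716.70 = $238,141.70
$238,141.70 exceeds the $203,600 cap, so the fee is capped at $203,600.00.
Referral share: 34.5% of $203,600.00 = $70,242.00; lead counsel retains $203,600.00 − $70,242.00 = $133,358.00.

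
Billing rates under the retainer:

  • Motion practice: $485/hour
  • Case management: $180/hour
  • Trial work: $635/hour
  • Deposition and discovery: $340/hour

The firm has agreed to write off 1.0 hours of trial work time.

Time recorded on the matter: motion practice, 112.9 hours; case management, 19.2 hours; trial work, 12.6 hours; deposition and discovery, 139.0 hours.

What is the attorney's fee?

$112,838.50

Motion practice: 112.9 × $485 = $54,756.50
Case management: 19.2 × $180 = $3,456.00
Trial work: 12.6 × $635 = $8,001.00
Deposition and discovery: 139.0 × $340 = $47,260.00
Subtotal: $113,473.50
Write-off: 1.0 × $635 = $635.00
Total: $113,473.50 − $635.00 = $112,838.50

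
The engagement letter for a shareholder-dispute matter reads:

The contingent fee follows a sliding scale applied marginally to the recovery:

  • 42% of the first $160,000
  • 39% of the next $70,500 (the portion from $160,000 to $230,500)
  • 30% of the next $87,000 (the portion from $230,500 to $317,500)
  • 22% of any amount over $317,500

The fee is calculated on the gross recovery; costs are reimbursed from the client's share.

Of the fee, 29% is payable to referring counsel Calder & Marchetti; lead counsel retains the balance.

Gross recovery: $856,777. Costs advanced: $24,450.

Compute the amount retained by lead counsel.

$169,999.52

Fee base is the gross recovery, $856,777; costs are reimbursed separately.
First $160,000 at 42% = $67,200.00
Next $70,500 at 39% = $27,495.00
Next $87,000 at 30% = $26,100.00
Remaining $539,277 at 22% = $118,640.94
Fee: $67,200.00 + $27,495.00 + $26,100.00 + $118,640.94 = $239,435.94
Referral share: 29% of $239,435.94 = $69,436.42; lead counsel retains $239,435.94 − $69,436.42 = $169,999.52.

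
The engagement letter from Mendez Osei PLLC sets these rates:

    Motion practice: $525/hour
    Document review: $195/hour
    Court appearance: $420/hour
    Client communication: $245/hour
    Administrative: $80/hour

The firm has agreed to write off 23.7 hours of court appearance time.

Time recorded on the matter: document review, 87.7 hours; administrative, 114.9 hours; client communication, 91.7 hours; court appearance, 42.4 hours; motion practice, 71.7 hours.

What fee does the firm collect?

$94,256.50

Motion practice: 71.7 × $525 = $37,642.50
Document review: 87.7 × $195 = $17,101.50
Court appearance: 42.4 × $420 = $17,808.00
Client communication: 91.7 × $245 = $22,466.50
Administrative: 114.9 × $80 = $9,192.00
Subtotal: $104,210.50
Write-off: 23.7 × $420 = $9,954.00
Total: $104,210.50 − $9,954.00 = $94,256.50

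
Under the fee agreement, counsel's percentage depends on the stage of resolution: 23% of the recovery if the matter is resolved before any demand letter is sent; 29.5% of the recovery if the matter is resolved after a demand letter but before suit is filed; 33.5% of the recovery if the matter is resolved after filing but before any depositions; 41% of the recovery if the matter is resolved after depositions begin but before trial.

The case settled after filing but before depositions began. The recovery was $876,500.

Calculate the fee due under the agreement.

$293,627.50

The matter settled after filing but before depositions began, so the 33.5% rate applies.
$876,500 × 33.5% = $293,627.50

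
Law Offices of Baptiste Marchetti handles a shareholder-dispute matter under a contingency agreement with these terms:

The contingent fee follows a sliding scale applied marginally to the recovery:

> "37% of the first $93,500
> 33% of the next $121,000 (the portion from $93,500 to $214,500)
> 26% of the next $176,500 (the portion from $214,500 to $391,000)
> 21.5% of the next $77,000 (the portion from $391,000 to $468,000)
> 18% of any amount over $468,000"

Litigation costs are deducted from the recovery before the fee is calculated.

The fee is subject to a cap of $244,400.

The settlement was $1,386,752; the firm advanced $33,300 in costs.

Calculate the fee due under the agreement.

Fee base (net of costs): $1,386,752 − $33,300 = $1,353,452
First $93,500 at 37% = $34,595.00
Next $121,000 at 33% = $39,930.00
Next $176,500 at 26% = $45,890.00
Next $77,000 at 21.5% = $16,555.00
Remaining $885,452 at 18% = $159,381.36
Fee: $34,595.00 + $39,930.00 + $45,890.00 + $16,555.00 + $159,381.36 = $296,351.36
$296,351.36 exceeds the $244,400 cap, so the fee is capped at $244,400.00.

$244,400.00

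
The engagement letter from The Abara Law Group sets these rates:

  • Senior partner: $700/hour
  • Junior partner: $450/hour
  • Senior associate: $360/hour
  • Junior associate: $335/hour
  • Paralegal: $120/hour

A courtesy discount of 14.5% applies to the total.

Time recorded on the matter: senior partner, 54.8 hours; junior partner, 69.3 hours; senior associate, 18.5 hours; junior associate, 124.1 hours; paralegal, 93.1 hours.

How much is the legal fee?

Senior partner: 54.8 × $700 = $38,360.00
Junior partner: 69.3 × $450 = $31,185.00
Senior associate: 18.5 × $360 = $6,660.00
Junior associate: 124.1 × $335 = $41,573.50
Paralegal: 93.1 × $120 = $11,172.00
Subtotal: $128,950.50
Less 14.5% discount: −$18,697.82
Total: $128,950.50 − $18,697.82 = $110,252.68

$110,252.68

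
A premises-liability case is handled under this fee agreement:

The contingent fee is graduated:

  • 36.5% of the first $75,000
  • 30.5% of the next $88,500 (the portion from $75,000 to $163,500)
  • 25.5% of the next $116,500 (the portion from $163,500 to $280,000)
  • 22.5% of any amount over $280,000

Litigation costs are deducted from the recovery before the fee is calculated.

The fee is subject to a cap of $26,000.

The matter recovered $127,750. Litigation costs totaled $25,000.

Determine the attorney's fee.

$26,000.00

Fee base (net of costs): $127,750 − $25,000 = $102,750
First $75,000 at 36.5% = $27,375.00
Remaining $27,750 at 30.5% = $8,463.75
Fee: $27,375.00 + $8,463.75 = $35,838.75
$35,838.75 exceeds the $26,000 cap, so the fee is capped at $26,000.00.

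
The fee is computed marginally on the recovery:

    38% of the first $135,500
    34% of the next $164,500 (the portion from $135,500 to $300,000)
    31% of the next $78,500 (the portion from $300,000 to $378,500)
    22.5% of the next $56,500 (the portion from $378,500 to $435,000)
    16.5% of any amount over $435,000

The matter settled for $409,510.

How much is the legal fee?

$138,732.25

First $135,500 at 38% = $51,490.00
Next $164,500 at 34% = $55,930.00
Next $78,500 at 31% = $24,335.00
Remaining $31,010 at 22.5% = $6,977.25
Fee: $51,490.00 + $55,930.00 + $24,335.00 + $6,977.25 = $138,732.25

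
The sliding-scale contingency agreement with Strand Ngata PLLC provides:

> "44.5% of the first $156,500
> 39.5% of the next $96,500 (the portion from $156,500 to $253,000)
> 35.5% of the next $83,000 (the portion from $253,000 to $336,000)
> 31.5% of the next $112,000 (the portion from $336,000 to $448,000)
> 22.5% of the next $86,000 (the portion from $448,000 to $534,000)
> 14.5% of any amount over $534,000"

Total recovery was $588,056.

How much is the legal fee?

First $156,500 at 44.5% = $69,642.50
Next $96,500 at 39.5% = $38,117.50
Next $83,000 at 35.5% = $29,465.00
Next $112,000 at 31.5% = $35,280.00
Next $86,000 at 22.5% = $19,350.00
Remaining $54,056 at 14.5% = $7,838.12
Fee: $69,642.50 + $38,117.50 + $29,465.00 + $35,280.00 + $19,350.00 + $7,838.12 = $199,693.12

$199,693.12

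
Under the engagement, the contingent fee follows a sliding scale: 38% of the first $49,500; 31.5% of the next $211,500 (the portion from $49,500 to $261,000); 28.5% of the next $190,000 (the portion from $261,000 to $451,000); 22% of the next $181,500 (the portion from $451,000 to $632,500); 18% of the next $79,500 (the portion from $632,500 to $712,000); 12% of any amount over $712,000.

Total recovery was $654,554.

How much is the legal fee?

$183,482.22

First $49,500 at 38% = $18,810.00
Next $211,500 at 31.5% = $66,622.50
Next $190,000 at 28.5% = $54,150.00
Next $181,500 at 22% = $39,930.00
Remaining $22,054 at 18% = $3,969.72
Fee: $18,810.00 + $66,622.50 + $54,150.00 + $39,930.00 + $3,969.72 = $183,482.22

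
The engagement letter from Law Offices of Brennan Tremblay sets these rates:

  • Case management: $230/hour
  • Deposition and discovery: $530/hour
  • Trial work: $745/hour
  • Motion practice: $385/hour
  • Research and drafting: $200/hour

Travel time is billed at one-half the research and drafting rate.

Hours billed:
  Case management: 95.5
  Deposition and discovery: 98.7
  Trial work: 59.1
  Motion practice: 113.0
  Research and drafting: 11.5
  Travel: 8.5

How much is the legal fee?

$164,960.50

Case management: 95.5 × $230 = $21,965.00
Deposition and discovery: 98.7 × $530 = $52,311.00
Trial work: 59.1 × $745 = $44,029.50
Motion practice: 113.0 × $385 = $43,505.00
Research and drafting: 11.5 × $200 = $2,300.00
Subtotal: $21,965.00 + $52,311.00 + $44,029.50 + $43,505.00 + $2,300.00 = $164,110.50
Travel: 8.5 × ($200 ÷ 2) = 8.5 × $100.00 = $850.00
Total: $164,110.50 + $850.00 = $164,960.50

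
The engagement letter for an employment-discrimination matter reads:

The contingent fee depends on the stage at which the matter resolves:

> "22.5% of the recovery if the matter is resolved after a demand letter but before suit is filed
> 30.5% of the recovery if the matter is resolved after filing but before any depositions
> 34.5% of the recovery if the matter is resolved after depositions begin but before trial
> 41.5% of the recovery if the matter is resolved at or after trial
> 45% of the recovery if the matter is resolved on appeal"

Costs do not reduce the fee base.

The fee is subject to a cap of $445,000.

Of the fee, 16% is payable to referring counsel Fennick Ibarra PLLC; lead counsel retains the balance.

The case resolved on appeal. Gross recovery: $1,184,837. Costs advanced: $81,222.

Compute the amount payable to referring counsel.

$71,200.00

Fee base is the gross recovery, $1,184,837; costs are reimbursed separately.
The matter resolved on appeal, so the 45% rate applies.
$1,184,837 × 45% = $533,176.65
$533,176.65 exceeds the $445,000 cap, so the fee is capped at $445,000.00.
Referral share: 16% of $445,000.00 = $71,200.00; lead counsel retains $445,000.00 − $71,200.00 = $373,800.00.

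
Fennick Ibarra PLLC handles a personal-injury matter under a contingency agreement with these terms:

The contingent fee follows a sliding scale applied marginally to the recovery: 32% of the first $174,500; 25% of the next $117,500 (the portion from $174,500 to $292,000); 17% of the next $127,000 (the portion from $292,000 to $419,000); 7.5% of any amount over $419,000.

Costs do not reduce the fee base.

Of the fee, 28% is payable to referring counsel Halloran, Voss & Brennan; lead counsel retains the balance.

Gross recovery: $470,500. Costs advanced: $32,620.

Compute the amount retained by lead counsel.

Fee base is the gross recovery, $470,500; costs are reimbursed separately.
First $174,500 at 32% = $55,840.00
Next $117,500 at 25% = $29,375.00
Next $127,000 at 17% = $21,590.00
Remaining $51,500 at 7.5% = $3,862.50
Fee: $55,840.00 + $29,375.00 + $21,590.00 + $3,862.50 = $110,667.50
Referral share: 28% of $110,667.50 = $30,986.90; lead counsel retains $110,667.50 − $30,986.90 = $79,680.60.

$79,680.60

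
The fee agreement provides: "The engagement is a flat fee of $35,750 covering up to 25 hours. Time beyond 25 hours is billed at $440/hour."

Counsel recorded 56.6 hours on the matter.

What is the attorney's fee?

Flat fee: $35,750.00
Excess hours: 56.6 − 25 = 31.6
Overrun: 31.6 × $440 = $13,904.00
Total: $35,750.00 + $13,904.00 = $49,654.00

$49,654.00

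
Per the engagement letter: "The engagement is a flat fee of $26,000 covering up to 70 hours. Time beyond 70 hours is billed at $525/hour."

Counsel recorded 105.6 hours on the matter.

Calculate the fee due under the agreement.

$44,690.00

Flat fee: $26,000.00
Excess hours: 105.6 − 70 = 35.6
Overrun: 35.6 × $525 = $18,690.00
Total: $26,000.00 + $18,690.00 = $44,690.00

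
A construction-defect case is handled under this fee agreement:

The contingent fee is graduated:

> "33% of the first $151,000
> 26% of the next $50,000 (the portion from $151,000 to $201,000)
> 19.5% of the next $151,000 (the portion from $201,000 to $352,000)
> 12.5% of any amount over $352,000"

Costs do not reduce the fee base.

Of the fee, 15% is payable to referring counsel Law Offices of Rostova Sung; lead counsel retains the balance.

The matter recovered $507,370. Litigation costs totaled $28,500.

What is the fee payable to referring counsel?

$16,754.44

Fee base is the gross recovery, $507,370; costs are reimbursed separately.
First $151,000 at 33% = $49,830.00
Next $50,000 at 26% = $13,000.00
Next $151,000 at 19.5% = $29,445.00
Remaining $155,370 at 12.5% = $19,421.25
Fee: $49,830.00 + $13,000.00 + $29,445.00 + $19,421.25 = $111,696.25
Referral share: 15% of $111,696.25 = $16,754.44; lead counsel retains $111,696.25 − $16,754.44 = $94,941.81.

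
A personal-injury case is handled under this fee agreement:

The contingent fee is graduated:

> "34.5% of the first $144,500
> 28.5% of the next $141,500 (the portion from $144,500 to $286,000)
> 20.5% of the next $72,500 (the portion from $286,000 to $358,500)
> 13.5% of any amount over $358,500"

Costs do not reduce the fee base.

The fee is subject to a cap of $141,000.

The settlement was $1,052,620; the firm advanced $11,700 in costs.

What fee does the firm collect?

Fee base is the gross recovery, $1,052,620; costs are reimbursed separately.
First $144,500 at 34.5% = $49,852.50
Next $141,500 at 28.5% = $40,327.50
Next $72,500 at 20.5% = $14,862.50
Remaining $694,120 at 13.5% = $93,706.20
Fee: $49,852.50 + $40,327.50 + $14,862.50 + $93,706.20 = $198,748.70
$198,748.70 exceeds the $141,000 cap, so the fee is capped at $141,000.00.

$141,000.00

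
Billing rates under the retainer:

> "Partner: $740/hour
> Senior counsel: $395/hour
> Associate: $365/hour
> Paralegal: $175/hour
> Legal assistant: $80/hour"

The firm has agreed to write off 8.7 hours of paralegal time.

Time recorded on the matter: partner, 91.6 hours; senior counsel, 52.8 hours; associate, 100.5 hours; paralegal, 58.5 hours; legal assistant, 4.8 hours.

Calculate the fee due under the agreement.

Partner: 91.6 × $740 = $67,784.00
Senior counsel: 52.8 × $395 = $20,856.00
Associate: 100.5 × $365 = $36,682.50
Paralegal: 58.5 × $175 = $10,237.50
Legal assistant: 4.8 × $80 = $384.00
Subtotal: $135,944.00
Write-off: 8.7 × $175 = $1,522.50
Total: $135,944.00 − $1,522.50 = $134,421.50

$134,421.50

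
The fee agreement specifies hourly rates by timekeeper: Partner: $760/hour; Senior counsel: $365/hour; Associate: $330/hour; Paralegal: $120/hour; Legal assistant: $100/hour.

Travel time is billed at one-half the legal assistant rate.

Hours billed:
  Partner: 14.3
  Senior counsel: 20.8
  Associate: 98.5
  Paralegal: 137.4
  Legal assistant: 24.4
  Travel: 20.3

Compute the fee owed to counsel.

Partner: 14.3 × $760 = $10,868.00
Senior counsel: 20.8 × $365 = $7,592.00
Associate: 98.5 × $330 = $32,505.00
Paralegal: 137.4 × $120 = $16,488.00
Legal assistant: 24.4 × $100 = $2,440.00
Subtotal: $10,868.00 + $7,592.00 + $32,505.00 + $16,488.00 + $2,440.00 = $69,893.00
Travel: 20.3 × ($100 ÷ 2) = 20.3 × $50.00 = $1,015.00
Total: $69,893.00 + $1,015.00 = $70,908.00

$70,908.00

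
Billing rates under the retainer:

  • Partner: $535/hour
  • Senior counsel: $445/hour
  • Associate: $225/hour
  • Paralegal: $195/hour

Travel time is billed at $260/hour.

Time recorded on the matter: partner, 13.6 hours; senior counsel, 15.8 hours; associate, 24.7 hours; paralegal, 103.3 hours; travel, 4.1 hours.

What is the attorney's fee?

$41,074.00

Partner: 13.6 × $535 = $7,276.00
Senior counsel: 15.8 × $445 = $7,031.00
Associate: 24.7 × $225 = $5,557.50
Paralegal: 103.3 × $195 = $20,143.50
Subtotal: $7,276.00 + $7,031.00 + $5,557.50 + $20,143.50 = $40,008.00
Travel: 4.1 × $260 = $1,066.00
Total: $40,008.00 + $1,066.00 = $41,074.00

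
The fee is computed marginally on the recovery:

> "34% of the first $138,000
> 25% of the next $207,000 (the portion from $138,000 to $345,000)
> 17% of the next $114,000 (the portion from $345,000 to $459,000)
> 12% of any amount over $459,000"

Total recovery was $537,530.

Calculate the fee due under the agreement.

$127,473.60

First $138,000 at 34% = $46,920.00
Next $207,000 at 25% = $51,750.00
Next $114,000 at 17% = $19,380.00
Remaining $78,530 at 12% = $9,423.60
Fee: $46,920.00 + $51,750.00 + $19,380.00 + $9,423.60 = $127,473.60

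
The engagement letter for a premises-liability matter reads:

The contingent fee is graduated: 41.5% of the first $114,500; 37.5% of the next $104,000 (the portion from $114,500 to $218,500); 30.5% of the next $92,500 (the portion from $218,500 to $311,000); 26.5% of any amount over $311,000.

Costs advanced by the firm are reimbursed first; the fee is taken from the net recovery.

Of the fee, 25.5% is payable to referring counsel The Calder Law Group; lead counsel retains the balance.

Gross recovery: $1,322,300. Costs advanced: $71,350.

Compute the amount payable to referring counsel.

Fee base (net of costs): $1,322,300 − $71,350 = $1,250,950
First $114,500 at 41.5% = $47,517.50
Next $104,000 at 37.5% = $39,000.00
Next $92,500 at 30.5% = $28,212.50
Remaining $939,950 at 26.5% = $249,086.75
Fee: $47,517.50 + $39,000.00 + $28,212.50 + $249,086.75 = $363,816.75
Referral share: 25.5% of $363,816.75 = $92,773.27; lead counsel retains $363,816.75 − $92,773.27 = $271,043.48.

$92,773.27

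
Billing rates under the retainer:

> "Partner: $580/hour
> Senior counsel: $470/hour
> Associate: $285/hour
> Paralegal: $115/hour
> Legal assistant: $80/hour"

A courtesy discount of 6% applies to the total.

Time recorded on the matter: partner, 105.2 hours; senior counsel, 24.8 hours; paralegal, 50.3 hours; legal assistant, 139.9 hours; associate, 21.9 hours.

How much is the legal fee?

Partner: 105.2 × $580 = $61,016.00
Senior counsel: 24.8 × $470 = $11,656.00
Associate: 21.9 × $285 = $6,241.50
Paralegal: 50.3 × $115 = $5,784.50
Legal assistant: 139.9 × $80 = $11,192.00
Subtotal: $95,890.00
Less 6% discount: −$5,753.40
Total: $95,890.00 − $5,753.40 = $90,136.60

$90,136.60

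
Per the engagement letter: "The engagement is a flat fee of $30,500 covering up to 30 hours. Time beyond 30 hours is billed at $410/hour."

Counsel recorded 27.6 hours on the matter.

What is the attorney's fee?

27.6 hours is within the 30-hour scope; only the flat fee applies.

$30,500.00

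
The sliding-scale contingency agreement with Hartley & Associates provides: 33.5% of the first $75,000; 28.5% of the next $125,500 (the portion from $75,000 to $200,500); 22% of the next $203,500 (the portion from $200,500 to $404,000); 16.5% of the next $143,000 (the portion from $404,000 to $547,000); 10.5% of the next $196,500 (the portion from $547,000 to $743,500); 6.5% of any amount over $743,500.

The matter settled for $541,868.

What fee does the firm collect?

$128,410.72

First $75,000 at 33.5% = $25,125.00
Next $125,500 at 28.5% = $35,767.50
Next $203,500 at 22% = $44,770.00
Remaining $137,868 at 16.5% = $22,748.22
Fee: $25,125.00 + $35,767.50 + $44,770.00 + $22,748.22 = $128,410.72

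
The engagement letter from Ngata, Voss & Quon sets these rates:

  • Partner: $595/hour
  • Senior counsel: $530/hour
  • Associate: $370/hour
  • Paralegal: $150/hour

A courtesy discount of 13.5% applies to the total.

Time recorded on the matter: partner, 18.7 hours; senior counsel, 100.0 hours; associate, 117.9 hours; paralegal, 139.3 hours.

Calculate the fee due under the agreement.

Partner: 18.7 × $595 = $11,126.50
Senior counsel: 100.0 × $530 = $53,000.00
Associate: 117.9 × $370 = $43,623.00
Paralegal: 139.3 × $150 = $20,895.00
Subtotal: $128,644.50
Less 13.5% discount: −$17,367.01
Total: $128,644.50 − $17,367.01 = $111,277.49

$111,277.49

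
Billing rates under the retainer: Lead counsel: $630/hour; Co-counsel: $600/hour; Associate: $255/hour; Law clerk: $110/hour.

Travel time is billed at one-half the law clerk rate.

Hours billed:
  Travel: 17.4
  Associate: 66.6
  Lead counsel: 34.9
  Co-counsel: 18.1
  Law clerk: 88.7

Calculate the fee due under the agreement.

Lead counsel: 34.9 × $630 = $21,987.00
Co-counsel: 18.1 × $600 = $10,860.00
Associate: 66.6 × $255 = $16,983.00
Law clerk: 88.7 × $110 = $9,757.00
Subtotal: $21,987.00 + $10,860.00 + $16,983.00 + $9,757.00 = $59,587.00
Travel: 17.4 × ($110 ÷ 2) = 17.4 × $55.00 = $957.00
Total: $59,587.00 + $957.00 = $60,544.00

$60,544.00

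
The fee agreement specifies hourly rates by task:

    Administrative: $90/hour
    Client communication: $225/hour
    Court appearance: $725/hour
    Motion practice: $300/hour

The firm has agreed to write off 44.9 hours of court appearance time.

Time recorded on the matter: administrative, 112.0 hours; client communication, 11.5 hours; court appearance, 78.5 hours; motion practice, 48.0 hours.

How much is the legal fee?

Administrative: 112.0 × $90 = $10,080.00
Client communication: 11.5 × $225 = $2,587.50
Court appearance: 78.5 × $725 = $56,912.50
Motion practice: 48.0 × $300 = $14,400.00
Subtotal: $83,980.00
Write-off: 44.9 × $725 = $32,552.50
Total: $83,980.00 − $32,552.50 = $51,427.50

$51,427.50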